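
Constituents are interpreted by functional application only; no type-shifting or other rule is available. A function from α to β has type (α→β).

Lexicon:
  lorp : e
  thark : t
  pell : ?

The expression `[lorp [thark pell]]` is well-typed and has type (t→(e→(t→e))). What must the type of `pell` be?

(t→(e→(t→(e→(t→e)))))

[lorp [thark pell]] is required to be (t→(e→(t→e))). lorp : e cannot yield (t→(e→(t→e))) as functor, so [thark pell] : (e→(t→(e→(t→e)))).
[thark pell] is required to be (e→(t→(e→(t→e)))). thark : t cannot yield (e→(t→(e→(t→e)))) as functor, so pell : (t→(e→(t→(e→(t→e))))).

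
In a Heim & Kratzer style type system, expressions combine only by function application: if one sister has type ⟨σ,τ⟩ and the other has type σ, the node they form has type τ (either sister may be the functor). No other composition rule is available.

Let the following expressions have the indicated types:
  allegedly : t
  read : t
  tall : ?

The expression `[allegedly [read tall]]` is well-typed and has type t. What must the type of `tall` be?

⟨t,⟨t,t⟩⟩

[allegedly [read tall]] is required to be t. allegedly : t cannot yield t as functor, so [read tall] : ⟨t,t⟩.
[read tall] is required to be ⟨t,t⟩. read : t cannot yield ⟨t,t⟩ as functor, so tall : ⟨t,⟨t,t⟩⟩.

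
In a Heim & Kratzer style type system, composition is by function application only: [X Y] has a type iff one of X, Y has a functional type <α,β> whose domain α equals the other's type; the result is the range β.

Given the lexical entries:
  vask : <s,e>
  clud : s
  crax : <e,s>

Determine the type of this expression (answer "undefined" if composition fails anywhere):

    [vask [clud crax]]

[clud crax]: s and <e,s> cannot combine by function application — type clash.

undefined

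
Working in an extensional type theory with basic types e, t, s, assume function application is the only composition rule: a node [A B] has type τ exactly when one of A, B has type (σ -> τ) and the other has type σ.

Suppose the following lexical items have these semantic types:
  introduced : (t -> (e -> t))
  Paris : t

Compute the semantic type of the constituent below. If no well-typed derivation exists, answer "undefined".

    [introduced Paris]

[introduced Paris] — introduced of type (t -> (e -> t)) combines with Paris of type t: type (e -> t).

(e -> t)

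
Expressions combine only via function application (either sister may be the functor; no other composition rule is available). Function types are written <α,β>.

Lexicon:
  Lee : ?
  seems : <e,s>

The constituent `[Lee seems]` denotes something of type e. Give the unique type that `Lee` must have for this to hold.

<<e,s>,e>

[Lee seems] must have type e. The sister seems has type <e,s>; that is not a function onto e, so Lee must be the functor, of type <<e,s>,e>.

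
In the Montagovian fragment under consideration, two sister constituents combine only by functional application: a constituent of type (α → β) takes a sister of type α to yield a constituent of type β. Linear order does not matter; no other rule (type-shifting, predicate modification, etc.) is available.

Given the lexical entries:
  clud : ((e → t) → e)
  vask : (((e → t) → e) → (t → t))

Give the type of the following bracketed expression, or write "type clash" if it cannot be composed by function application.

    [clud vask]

[clud vask]: functor vask : (((e → t) → e) → (t → t)), argument clud : ((e → t) → e); result (t → t).

(t → t)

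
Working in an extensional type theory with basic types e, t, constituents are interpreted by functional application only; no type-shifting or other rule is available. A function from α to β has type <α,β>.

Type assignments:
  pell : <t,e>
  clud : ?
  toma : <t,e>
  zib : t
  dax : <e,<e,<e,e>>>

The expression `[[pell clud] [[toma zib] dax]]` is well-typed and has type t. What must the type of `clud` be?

[[pell clud] [[toma zib] dax]] must have type t. The sister [[toma zib] dax] has type <e,<e,e>>; that is not a function onto t, so [pell clud] must be the functor, of type <<e,<e,e>>,t>.
[pell clud] must have type <<e,<e,e>>,t>. The sister pell has type <t,e>; that is not a function onto <<e,<e,e>>,t>, so clud must be the functor, of type <<t,e>,<<e,<e,e>>,t>>.

<<t,e>,<<e,<e,e>>,t>>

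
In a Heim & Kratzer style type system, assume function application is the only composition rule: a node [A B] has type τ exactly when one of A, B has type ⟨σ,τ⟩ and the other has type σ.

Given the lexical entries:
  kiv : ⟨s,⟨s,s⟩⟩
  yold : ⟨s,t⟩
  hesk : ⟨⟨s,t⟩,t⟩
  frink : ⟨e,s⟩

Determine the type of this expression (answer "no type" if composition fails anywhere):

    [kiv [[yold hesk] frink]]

[yold hesk]: functor hesk : ⟨⟨s,t⟩,t⟩, argument yold : ⟨s,t⟩; result t.
[[yold hesk] frink]: t with ⟨e,s⟩ — neither is a function whose domain matches the other; composition fails here.

no type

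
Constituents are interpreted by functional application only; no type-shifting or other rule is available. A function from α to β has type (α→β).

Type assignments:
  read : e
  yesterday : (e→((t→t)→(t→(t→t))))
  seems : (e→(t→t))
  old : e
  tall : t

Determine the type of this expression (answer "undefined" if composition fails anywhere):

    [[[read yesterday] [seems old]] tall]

At [read yesterday], yesterday : (e→((t→t)→(t→(t→t)))) takes read : e, giving ((t→t)→(t→(t→t))).
At [seems old], seems : (e→(t→t)) takes old : e, giving (t→t).
At [[read yesterday] [seems old]], [read yesterday] : ((t→t)→(t→(t→t))) takes [seems old] : (t→t), giving (t→(t→t)).
At [[[read yesterday] [seems old]] tall], [[read yesterday] [seems old]] : (t→(t→t)) takes tall : t, giving (t→t).

(t→t)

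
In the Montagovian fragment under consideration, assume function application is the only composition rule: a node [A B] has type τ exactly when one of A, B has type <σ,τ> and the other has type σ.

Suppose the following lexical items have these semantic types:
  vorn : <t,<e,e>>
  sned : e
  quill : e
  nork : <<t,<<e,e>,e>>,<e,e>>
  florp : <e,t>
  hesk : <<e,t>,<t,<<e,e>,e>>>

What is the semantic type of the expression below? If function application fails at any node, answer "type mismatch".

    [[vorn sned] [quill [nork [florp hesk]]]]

type mismatch

At [vorn sned]: neither <t,<e,e>> nor e can take the other as argument; the node is ill-typed.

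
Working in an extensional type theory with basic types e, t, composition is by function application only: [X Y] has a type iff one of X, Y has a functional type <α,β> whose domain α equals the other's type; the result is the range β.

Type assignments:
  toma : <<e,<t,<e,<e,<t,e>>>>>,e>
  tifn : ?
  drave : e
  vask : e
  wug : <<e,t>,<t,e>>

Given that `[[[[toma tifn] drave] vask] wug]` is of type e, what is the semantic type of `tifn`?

At [[[[toma tifn] drave] vask] wug] (required: e): wug is <<e,t>,<t,e>>, which is not a function with range e; hence [[[toma tifn] drave] vask] is the functor — type <<<e,t>,<t,e>>,e>.
At [[[toma tifn] drave] vask] (required: <<<e,t>,<t,e>>,e>): vask is e, which is not a function with range <<<e,t>,<t,e>>,e>; hence [[toma tifn] drave] is the functor — type <e,<<<e,t>,<t,e>>,e>>.
At [[toma tifn] drave] (required: <e,<<<e,t>,<t,e>>,e>>): drave is e, which is not a function with range <e,<<<e,t>,<t,e>>,e>>; hence [toma tifn] is the functor — type <e,<e,<<<e,t>,<t,e>>,e>>>.
At [toma tifn] (required: <e,<e,<<<e,t>,<t,e>>,e>>>): toma is <<e,<t,<e,<e,<t,e>>>>>,e>, which is not a function with range <e,<e,<<<e,t>,<t,e>>,e>>>; hence tifn is the functor — type <<<e,<t,<e,<e,<t,e>>>>>,e>,<e,<e,<<<e,t>,<t,e>>,e>>>>.

<<<e,<t,<e,<e,<t,e>>>>>,e>,<e,<e,<<<e,t>,<t,e>>,e>>>>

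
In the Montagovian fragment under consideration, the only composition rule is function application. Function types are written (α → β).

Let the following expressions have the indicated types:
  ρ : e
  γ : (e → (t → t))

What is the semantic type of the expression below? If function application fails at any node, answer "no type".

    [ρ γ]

[ρ γ]: functor γ : (e → (t → t)), argument ρ : e; result (t → t).

(t → t)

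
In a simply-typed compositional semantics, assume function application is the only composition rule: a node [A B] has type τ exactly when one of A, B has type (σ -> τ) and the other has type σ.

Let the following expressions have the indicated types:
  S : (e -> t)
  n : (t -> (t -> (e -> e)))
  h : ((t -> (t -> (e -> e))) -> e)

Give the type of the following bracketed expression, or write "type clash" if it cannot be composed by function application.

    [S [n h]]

[n h] — h of type ((t -> (t -> (e -> e))) -> e) combines with n of type (t -> (t -> (e -> e))): type e.
[S [n h]] — S of type (e -> t) combines with [n h] of type e: type t.

t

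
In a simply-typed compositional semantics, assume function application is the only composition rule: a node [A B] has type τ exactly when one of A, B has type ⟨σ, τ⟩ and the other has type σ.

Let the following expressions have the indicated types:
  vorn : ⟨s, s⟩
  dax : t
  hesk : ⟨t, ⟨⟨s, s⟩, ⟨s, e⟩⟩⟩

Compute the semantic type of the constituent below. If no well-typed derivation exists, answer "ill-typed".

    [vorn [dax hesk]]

[dax hesk] — hesk of type ⟨t, ⟨⟨s, s⟩, ⟨s, e⟩⟩⟩ combines with dax of type t: type ⟨⟨s, s⟩, ⟨s, e⟩⟩.
[vorn [dax hesk]] — [dax hesk] of type ⟨⟨s, s⟩, ⟨s, e⟩⟩ combines with vorn of type ⟨s, s⟩: type ⟨s, e⟩.

⟨s, e⟩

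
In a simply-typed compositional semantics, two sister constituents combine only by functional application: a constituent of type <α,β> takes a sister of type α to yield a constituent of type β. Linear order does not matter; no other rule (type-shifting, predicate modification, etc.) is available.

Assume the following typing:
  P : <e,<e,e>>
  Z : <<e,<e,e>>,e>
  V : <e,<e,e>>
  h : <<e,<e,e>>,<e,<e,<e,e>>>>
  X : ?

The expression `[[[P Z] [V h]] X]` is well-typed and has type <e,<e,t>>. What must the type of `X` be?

<<e,<e,e>>,<e,<e,t>>>

For [[[P Z] [V h]] X] to have type <e,<e,t>> with [[P Z] [V h]] of type <e,<e,e>>, X must be the function: X : <<e,<e,e>>,<e,<e,t>>>.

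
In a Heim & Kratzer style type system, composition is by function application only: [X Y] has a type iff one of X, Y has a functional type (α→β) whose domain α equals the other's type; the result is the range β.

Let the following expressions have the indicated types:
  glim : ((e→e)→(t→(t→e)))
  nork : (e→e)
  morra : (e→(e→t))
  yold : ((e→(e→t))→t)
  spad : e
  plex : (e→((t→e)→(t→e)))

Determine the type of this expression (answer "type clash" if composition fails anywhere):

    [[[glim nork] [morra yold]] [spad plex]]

(t→e)

[glim nork]: ((e→e)→(t→(t→e))) applied to (e→e) yields (t→(t→e)).
[morra yold]: ((e→(e→t))→t) applied to (e→(e→t)) yields t.
[[glim nork] [morra yold]]: (t→(t→e)) applied to t yields (t→e).
[spad plex]: (e→((t→e)→(t→e))) applied to e yields ((t→e)→(t→e)).
[[[glim nork] [morra yold]] [spad plex]]: ((t→e)→(t→e)) applied to (t→e) yields (t→e).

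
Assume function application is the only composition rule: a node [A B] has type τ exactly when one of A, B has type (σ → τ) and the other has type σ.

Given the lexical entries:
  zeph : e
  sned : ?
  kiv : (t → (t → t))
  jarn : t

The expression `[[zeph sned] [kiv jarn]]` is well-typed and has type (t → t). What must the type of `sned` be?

(e → ((t → t) → (t → t)))

[[zeph sned] [kiv jarn]] is required to be (t → t). [kiv jarn] : (t → t) cannot yield (t → t) as functor, so [zeph sned] : ((t → t) → (t → t)).
[zeph sned] is required to be ((t → t) → (t → t)). zeph : e cannot yield ((t → t) → (t → t)) as functor, so sned : (e → ((t → t) → (t → t))).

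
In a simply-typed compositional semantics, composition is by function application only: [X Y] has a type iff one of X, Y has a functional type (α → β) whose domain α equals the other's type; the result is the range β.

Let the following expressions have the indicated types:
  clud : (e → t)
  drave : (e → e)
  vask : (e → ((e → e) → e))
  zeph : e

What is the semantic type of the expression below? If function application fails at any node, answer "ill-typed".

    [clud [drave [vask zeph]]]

t

At [vask zeph], vask : (e → ((e → e) → e)) takes zeph : e, giving ((e → e) → e).
At [drave [vask zeph]], [vask zeph] : ((e → e) → e) takes drave : (e → e), giving e.
At [clud [drave [vask zeph]]], clud : (e → t) takes [drave [vask zeph]] : e, giving t.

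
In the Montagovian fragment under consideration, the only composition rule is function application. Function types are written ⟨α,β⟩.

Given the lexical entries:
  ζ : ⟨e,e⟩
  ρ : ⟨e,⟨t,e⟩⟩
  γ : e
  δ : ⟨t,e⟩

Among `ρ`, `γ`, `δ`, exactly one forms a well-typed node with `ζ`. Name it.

γ

ρ : ⟨e,⟨t,e⟩⟩ — no; ζ wants e, and ρ wants e.
γ — combines: ζ : ⟨e,e⟩ takes γ : e as argument, giving e.
δ : ⟨t,e⟩ — no; ζ wants e, and δ wants t.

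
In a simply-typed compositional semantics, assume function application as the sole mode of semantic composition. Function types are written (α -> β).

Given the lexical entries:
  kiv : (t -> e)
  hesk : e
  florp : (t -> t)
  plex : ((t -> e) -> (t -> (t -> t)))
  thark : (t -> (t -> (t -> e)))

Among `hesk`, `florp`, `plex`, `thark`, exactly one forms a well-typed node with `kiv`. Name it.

plex

hesk : e — neither side's domain matches the other.
florp : (t -> t) — neither side's domain matches the other.
plex — combines: plex : ((t -> e) -> (t -> (t -> t))) takes kiv : (t -> e) as argument, giving (t -> (t -> t)).
thark : (t -> (t -> (t -> e))) — neither side's domain matches the other.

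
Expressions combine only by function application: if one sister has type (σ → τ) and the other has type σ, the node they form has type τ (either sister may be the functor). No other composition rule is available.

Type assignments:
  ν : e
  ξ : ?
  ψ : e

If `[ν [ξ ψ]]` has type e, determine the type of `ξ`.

For [ν [ξ ψ]] to have type e with ν of type e, [ξ ψ] must be the function: [ξ ψ] : (e → e).
For [ξ ψ] to have type (e → e) with ψ of type e, ξ must be the function: ξ : (e → (e → e)).

(e → (e → e))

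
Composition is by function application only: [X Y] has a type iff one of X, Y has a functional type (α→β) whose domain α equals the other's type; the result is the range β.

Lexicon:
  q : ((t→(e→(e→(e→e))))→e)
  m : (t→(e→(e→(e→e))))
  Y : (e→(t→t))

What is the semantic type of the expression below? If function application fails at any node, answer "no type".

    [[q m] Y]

[q m]: ((t→(e→(e→(e→e))))→e) applied to (t→(e→(e→(e→e)))) yields e.
[[q m] Y]: (e→(t→t)) applied to e yields (t→t).

(t→t)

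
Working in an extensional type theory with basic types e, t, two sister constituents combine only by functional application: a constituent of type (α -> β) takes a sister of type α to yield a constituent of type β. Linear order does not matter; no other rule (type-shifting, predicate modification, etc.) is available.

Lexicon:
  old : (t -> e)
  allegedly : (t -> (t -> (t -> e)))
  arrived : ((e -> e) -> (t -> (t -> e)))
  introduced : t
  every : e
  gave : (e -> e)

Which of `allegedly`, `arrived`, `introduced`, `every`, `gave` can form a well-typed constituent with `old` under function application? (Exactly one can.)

introduced

allegedly : (t -> (t -> (t -> e))) — does not combine with old.
arrived : ((e -> e) -> (t -> (t -> e))) — does not combine with old.
introduced — combines: old : (t -> e) takes introduced : t as argument, giving e.
every : e — does not combine with old.
gave : (e -> e) — does not combine with old.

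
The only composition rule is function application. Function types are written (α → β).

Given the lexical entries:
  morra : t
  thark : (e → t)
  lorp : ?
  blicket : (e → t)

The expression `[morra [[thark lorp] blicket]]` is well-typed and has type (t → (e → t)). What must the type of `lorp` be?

((e → t) → ((e → t) → (t → (t → (e → t)))))

At [morra [[thark lorp] blicket]] (required: (t → (e → t))): morra is t, which is not a function with range (t → (e → t)); hence [[thark lorp] blicket] is the functor — type (t → (t → (e → t))).
At [[thark lorp] blicket] (required: (t → (t → (e → t)))): blicket is (e → t), which is not a function with range (t → (t → (e → t))); hence [thark lorp] is the functor — type ((e → t) → (t → (t → (e → t)))).
At [thark lorp] (required: ((e → t) → (t → (t → (e → t))))): thark is (e → t), which is not a function with range ((e → t) → (t → (t → (e → t)))); hence lorp is the functor — type ((e → t) → ((e → t) → (t → (t → (e → t))))).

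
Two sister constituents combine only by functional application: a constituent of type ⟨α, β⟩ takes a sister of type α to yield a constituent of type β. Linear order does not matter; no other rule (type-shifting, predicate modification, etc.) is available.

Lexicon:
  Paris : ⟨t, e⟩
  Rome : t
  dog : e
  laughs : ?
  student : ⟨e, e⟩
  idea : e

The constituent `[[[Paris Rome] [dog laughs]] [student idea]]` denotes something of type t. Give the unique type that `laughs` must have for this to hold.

⟨e, ⟨e, ⟨e, t⟩⟩⟩

For [[[Paris Rome] [dog laughs]] [student idea]] to have type t with [student idea] of type e, [[Paris Rome] [dog laughs]] must be the function: [[Paris Rome] [dog laughs]] : ⟨e, t⟩.
For [[Paris Rome] [dog laughs]] to have type ⟨e, t⟩ with [Paris Rome] of type e, [dog laughs] must be the function: [dog laughs] : ⟨e, ⟨e, t⟩⟩.
For [dog laughs] to have type ⟨e, ⟨e, t⟩⟩ with dog of type e, laughs must be the function: laughs : ⟨e, ⟨e, ⟨e, t⟩⟩⟩.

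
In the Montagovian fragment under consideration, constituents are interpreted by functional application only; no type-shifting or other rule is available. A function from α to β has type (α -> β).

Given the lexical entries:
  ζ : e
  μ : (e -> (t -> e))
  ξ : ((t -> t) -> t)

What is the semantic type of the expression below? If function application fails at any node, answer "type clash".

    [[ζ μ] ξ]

[ζ μ]: (e -> (t -> e)) applied to e yields (t -> e).
[[ζ μ] ξ]: (t -> e) and ((t -> t) -> t) cannot combine by function application — type clash.

type clash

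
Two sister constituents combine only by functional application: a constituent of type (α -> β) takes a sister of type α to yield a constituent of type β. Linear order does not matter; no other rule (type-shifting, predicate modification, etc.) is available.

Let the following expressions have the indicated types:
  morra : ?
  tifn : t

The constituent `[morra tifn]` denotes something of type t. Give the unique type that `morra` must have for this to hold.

(t -> t)

[morra tifn] is required to be t. tifn : t cannot yield t as functor, so morra : (t -> t).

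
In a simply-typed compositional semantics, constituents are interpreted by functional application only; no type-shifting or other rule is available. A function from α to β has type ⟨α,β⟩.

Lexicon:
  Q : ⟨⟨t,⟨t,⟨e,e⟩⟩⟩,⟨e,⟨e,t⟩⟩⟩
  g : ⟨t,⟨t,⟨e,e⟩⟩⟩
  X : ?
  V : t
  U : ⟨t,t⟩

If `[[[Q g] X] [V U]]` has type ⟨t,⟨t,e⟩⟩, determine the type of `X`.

At [[[Q g] X] [V U]] (required: ⟨t,⟨t,e⟩⟩): [V U] is t, which is not a function with range ⟨t,⟨t,e⟩⟩; hence [[Q g] X] is the functor — type ⟨t,⟨t,⟨t,e⟩⟩⟩.
At [[Q g] X] (required: ⟨t,⟨t,⟨t,e⟩⟩⟩): [Q g] is ⟨e,⟨e,t⟩⟩, which is not a function with range ⟨t,⟨t,⟨t,e⟩⟩⟩; hence X is the functor — type ⟨⟨e,⟨e,t⟩⟩,⟨t,⟨t,⟨t,e⟩⟩⟩⟩.

⟨⟨e,⟨e,t⟩⟩,⟨t,⟨t,⟨t,e⟩⟩⟩⟩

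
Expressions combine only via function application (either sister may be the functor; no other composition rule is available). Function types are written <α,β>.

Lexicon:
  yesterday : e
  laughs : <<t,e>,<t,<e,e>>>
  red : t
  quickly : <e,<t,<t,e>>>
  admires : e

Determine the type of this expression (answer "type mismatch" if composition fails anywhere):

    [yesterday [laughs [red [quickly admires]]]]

type mismatch

At [quickly admires], quickly : <e,<t,<t,e>>> takes admires : e, giving <t,<t,e>>.
At [red [quickly admires]], [quickly admires] : <t,<t,e>> takes red : t, giving <t,e>.
At [laughs [red [quickly admires]]], laughs : <<t,e>,<t,<e,e>>> takes [red [quickly admires]] : <t,e>, giving <t,<e,e>>.
[yesterday [laughs [red [quickly admires]]]]: e and <t,<e,e>> cannot combine by function application — type clash.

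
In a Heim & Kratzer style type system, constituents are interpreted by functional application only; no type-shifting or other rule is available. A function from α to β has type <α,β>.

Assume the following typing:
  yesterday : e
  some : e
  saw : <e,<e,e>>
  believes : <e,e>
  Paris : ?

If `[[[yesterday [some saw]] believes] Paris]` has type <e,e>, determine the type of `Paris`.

At [[[yesterday [some saw]] believes] Paris] (required: <e,e>): [[yesterday [some saw]] believes] is e, which is not a function with range <e,e>; hence Paris is the functor — type <e,<e,e>>.

<e,<e,e>>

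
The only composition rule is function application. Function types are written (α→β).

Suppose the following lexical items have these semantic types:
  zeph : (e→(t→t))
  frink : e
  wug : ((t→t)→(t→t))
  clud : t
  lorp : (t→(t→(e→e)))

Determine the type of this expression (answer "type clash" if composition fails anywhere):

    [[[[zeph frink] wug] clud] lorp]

(t→(e→e))

[zeph frink]: (e→(t→t)) applied to e yields (t→t).
[[zeph frink] wug]: ((t→t)→(t→t)) applied to (t→t) yields (t→t).
[[[zeph frink] wug] clud]: (t→t) applied to t yields t.
[[[[zeph frink] wug] clud] lorp]: (t→(t→(e→e))) applied to t yields (t→(e→e)).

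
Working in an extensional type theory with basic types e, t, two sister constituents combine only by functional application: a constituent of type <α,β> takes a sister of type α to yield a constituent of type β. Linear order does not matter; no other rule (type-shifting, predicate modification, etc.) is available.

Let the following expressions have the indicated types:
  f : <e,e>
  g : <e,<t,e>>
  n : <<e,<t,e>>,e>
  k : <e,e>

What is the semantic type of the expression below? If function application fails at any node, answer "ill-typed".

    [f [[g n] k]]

e

At [g n], n : <<e,<t,e>>,e> takes g : <e,<t,e>>, giving e.
At [[g n] k], k : <e,e> takes [g n] : e, giving e.
At [f [[g n] k]], f : <e,e> takes [[g n] k] : e, giving e.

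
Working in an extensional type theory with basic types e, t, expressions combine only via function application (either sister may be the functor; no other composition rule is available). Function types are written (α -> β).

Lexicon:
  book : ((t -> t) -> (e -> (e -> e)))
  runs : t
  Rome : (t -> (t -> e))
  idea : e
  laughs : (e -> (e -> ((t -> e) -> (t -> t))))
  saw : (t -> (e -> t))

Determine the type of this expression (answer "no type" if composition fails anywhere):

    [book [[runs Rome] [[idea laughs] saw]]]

[runs Rome]: Rome is (t -> (t -> e)), runs is t; result (t -> e).
[idea laughs]: laughs is (e -> (e -> ((t -> e) -> (t -> t)))), idea is e; result (e -> ((t -> e) -> (t -> t))).
[[idea laughs] saw]: (e -> ((t -> e) -> (t -> t))) and (t -> (e -> t)) cannot combine by function application — type clash.

no type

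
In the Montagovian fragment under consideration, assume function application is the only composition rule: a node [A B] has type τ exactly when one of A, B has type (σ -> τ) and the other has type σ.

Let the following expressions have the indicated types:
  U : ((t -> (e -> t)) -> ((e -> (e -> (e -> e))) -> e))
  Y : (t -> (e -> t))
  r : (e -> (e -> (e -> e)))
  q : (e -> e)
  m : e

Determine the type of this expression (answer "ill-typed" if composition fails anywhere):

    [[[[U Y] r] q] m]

[U Y]: functor U : ((t -> (e -> t)) -> ((e -> (e -> (e -> e))) -> e)), argument Y : (t -> (e -> t)); result ((e -> (e -> (e -> e))) -> e).
[[U Y] r]: functor [U Y] : ((e -> (e -> (e -> e))) -> e), argument r : (e -> (e -> (e -> e))); result e.
[[[U Y] r] q]: functor q : (e -> e), argument [[U Y] r] : e; result e.
[[[[U Y] r] q] m]: e and e cannot combine by function application — type clash.

ill-typed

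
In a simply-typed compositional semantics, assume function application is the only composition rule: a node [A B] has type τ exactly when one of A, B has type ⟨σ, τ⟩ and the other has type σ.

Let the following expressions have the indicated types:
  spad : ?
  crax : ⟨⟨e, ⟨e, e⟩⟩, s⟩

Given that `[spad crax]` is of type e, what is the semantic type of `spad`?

At [spad crax] (required: e): crax is ⟨⟨e, ⟨e, e⟩⟩, s⟩, which is not a function with range e; hence spad is the functor — type ⟨⟨⟨e, ⟨e, e⟩⟩, s⟩, e⟩.

⟨⟨⟨e, ⟨e, e⟩⟩, s⟩, e⟩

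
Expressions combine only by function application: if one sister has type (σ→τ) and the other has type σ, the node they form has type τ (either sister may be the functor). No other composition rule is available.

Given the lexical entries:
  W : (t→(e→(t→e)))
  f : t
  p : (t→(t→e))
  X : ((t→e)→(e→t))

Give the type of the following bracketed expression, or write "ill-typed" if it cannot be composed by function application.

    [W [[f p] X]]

ill-typed

[f p]: functor p : (t→(t→e)), argument f : t; result (t→e).
[[f p] X]: functor X : ((t→e)→(e→t)), argument [f p] : (t→e); result (e→t).
[W [[f p] X]]: (t→(e→(t→e))) with (e→t) — neither is a function whose domain matches the other; composition fails here.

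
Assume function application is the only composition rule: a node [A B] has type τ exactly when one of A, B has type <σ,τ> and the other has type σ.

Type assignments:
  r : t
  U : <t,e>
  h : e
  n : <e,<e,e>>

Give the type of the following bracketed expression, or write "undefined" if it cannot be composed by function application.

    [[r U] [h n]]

e

[r U] — U of type <t,e> combines with r of type t: type e.
[h n] — n of type <e,<e,e>> combines with h of type e: type <e,e>.
[[r U] [h n]] — [h n] of type <e,e> combines with [r U] of type e: type e.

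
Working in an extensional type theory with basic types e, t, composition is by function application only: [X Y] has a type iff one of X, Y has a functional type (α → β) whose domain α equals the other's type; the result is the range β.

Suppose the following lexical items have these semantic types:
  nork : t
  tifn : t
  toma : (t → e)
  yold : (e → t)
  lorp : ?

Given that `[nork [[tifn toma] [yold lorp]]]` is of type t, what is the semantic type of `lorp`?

For [nork [[tifn toma] [yold lorp]]] to have type t with nork of type t, [[tifn toma] [yold lorp]] must be the function: [[tifn toma] [yold lorp]] : (t → t).
For [[tifn toma] [yold lorp]] to have type (t → t) with [tifn toma] of type e, [yold lorp] must be the function: [yold lorp] : (e → (t → t)).
For [yold lorp] to have type (e → (t → t)) with yold of type (e → t), lorp must be the function: lorp : ((e → t) → (e → (t → t))).

((e → t) → (e → (t → t)))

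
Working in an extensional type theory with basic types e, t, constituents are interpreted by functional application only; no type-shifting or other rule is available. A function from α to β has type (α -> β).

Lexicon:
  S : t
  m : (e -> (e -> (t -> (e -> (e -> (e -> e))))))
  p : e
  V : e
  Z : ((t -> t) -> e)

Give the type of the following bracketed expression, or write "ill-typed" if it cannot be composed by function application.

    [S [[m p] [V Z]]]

[m p] — m of type (e -> (e -> (t -> (e -> (e -> (e -> e)))))) combines with p of type e: type (e -> (t -> (e -> (e -> (e -> e))))).
At [V Z]: neither e nor ((t -> t) -> e) can take the other as argument; the node is ill-typed.

ill-typed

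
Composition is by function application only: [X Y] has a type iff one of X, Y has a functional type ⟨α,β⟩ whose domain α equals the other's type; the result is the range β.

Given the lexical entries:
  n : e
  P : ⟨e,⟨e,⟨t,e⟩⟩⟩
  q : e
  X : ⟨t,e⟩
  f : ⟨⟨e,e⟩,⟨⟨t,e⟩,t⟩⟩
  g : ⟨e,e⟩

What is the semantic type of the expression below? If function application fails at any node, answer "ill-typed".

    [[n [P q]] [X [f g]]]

e

[P q]: ⟨e,⟨e,⟨t,e⟩⟩⟩ applied to e yields ⟨e,⟨t,e⟩⟩.
[n [P q]]: ⟨e,⟨t,e⟩⟩ applied to e yields ⟨t,e⟩.
[f g]: ⟨⟨e,e⟩,⟨⟨t,e⟩,t⟩⟩ applied to ⟨e,e⟩ yields ⟨⟨t,e⟩,t⟩.
[X [f g]]: ⟨⟨t,e⟩,t⟩ applied to ⟨t,e⟩ yields t.
[[n [P q]] [X [f g]]]: ⟨t,e⟩ applied to t yields e.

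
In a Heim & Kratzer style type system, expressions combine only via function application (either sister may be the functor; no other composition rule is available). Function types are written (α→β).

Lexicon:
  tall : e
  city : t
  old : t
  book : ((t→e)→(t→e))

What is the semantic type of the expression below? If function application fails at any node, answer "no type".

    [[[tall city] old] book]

no type

[tall city]: e and t cannot combine by function application — type clash.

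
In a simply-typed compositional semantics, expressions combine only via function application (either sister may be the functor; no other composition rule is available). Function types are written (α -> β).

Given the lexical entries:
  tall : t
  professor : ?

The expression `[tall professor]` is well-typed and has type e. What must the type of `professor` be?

At [tall professor] (required: e): tall is t, which is not a function with range e; hence professor is the functor — type (t -> e).

(t -> e)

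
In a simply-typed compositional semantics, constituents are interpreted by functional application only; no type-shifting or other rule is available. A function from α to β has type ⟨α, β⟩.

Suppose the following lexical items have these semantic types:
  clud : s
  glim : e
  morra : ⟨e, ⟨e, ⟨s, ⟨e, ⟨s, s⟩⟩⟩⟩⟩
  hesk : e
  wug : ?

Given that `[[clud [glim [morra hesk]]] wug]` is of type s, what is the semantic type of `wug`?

[[clud [glim [morra hesk]]] wug] is required to be s. [clud [glim [morra hesk]]] : ⟨e, ⟨s, s⟩⟩ cannot yield s as functor, so wug : ⟨⟨e, ⟨s, s⟩⟩, s⟩.

⟨⟨e, ⟨s, s⟩⟩, s⟩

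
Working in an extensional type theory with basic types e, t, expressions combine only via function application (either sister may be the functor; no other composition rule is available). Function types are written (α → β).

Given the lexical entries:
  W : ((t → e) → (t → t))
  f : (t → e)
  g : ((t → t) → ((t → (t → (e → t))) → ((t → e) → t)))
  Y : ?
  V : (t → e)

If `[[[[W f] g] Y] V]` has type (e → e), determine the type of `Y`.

For [[[[W f] g] Y] V] to have type (e → e) with V of type (t → e), [[[W f] g] Y] must be the function: [[[W f] g] Y] : ((t → e) → (e → e)).
For [[[W f] g] Y] to have type ((t → e) → (e → e)) with [[W f] g] of type ((t → (t → (e → t))) → ((t → e) → t)), Y must be the function: Y : (((t → (t → (e → t))) → ((t → e) → t)) → ((t → e) → (e → e))).

(((t → (t → (e → t))) → ((t → e) → t)) → ((t → e) → (e → e)))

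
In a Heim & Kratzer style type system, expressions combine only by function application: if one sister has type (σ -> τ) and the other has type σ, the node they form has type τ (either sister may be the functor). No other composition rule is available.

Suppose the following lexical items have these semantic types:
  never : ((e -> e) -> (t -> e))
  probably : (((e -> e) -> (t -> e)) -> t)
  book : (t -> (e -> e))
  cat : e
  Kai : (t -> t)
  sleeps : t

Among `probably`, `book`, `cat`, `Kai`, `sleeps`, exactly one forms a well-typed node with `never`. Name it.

probably — combines: probably : (((e -> e) -> (t -> e)) -> t) takes never : ((e -> e) -> (t -> e)) as argument, giving t.
book : (t -> (e -> e)) — does not combine with never.
cat : e — does not combine with never.
Kai : (t -> t) — does not combine with never.
sleeps : t — does not combine with never.

probably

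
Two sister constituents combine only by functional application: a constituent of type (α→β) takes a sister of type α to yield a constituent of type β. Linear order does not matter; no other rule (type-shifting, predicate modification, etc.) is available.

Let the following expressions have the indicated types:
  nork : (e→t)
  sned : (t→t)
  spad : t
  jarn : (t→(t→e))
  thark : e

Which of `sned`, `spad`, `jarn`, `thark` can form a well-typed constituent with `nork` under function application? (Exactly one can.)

thark

sned : (t→t) — no; nork wants e, and sned wants t.
spad : t — no; nork wants e, and spad wants nothing (atomic).
jarn : (t→(t→e)) — no; nork wants e, and jarn wants t.
thark — combines: nork : (e→t) takes thark : e as argument, giving t.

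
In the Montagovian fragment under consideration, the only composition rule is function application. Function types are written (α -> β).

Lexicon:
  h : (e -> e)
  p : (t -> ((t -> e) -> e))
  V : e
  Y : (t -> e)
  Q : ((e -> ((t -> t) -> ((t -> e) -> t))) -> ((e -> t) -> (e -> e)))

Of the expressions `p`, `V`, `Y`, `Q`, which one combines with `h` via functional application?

V

p : (t -> ((t -> e) -> e)) — h needs e; p needs t; neither fits.
V — combines: h : (e -> e) takes V : e as argument, giving e.
Y : (t -> e) — h needs e; Y needs t; neither fits.
Q : ((e -> ((t -> t) -> ((t -> e) -> t))) -> ((e -> t) -> (e -> e))) — h needs e; Q needs (e -> ((t -> t) -> ((t -> e) -> t))); neither fits.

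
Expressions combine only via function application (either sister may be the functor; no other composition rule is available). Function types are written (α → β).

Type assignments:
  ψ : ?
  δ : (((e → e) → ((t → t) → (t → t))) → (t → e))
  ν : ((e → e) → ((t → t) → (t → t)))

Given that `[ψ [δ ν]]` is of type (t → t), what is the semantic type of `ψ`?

((t → e) → (t → t))

[ψ [δ ν]] is required to be (t → t). [δ ν] : (t → e) cannot yield (t → t) as functor, so ψ : ((t → e) → (t → t)).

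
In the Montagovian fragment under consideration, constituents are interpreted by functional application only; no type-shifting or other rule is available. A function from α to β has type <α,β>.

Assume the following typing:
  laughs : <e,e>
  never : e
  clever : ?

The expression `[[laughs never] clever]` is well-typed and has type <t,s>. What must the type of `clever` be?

<e,<t,s>>

[[laughs never] clever] is required to be <t,s>. [laughs never] : e cannot yield <t,s> as functor, so clever : <e,<t,s>>.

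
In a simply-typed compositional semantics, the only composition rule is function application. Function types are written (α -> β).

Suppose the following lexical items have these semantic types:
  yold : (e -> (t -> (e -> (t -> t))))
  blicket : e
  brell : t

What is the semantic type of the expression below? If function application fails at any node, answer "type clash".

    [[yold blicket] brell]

(e -> (t -> t))

At [yold blicket], yold : (e -> (t -> (e -> (t -> t)))) takes blicket : e, giving (t -> (e -> (t -> t))).
At [[yold blicket] brell], [yold blicket] : (t -> (e -> (t -> t))) takes brell : t, giving (e -> (t -> t)).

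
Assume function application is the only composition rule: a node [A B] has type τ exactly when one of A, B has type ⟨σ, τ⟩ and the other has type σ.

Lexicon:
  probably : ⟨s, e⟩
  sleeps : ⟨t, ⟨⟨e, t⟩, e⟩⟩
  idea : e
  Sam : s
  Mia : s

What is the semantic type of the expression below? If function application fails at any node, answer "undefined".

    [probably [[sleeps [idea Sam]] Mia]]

[idea Sam]: e and s cannot combine by function application — type clash.

undefined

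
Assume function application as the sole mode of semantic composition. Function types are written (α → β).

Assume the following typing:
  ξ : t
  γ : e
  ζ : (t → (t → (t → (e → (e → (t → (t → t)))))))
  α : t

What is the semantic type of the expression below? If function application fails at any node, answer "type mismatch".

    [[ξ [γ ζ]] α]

[γ ζ]: e and (t → (t → (t → (e → (e → (t → (t → t))))))) cannot combine by function application — type clash.

type mismatch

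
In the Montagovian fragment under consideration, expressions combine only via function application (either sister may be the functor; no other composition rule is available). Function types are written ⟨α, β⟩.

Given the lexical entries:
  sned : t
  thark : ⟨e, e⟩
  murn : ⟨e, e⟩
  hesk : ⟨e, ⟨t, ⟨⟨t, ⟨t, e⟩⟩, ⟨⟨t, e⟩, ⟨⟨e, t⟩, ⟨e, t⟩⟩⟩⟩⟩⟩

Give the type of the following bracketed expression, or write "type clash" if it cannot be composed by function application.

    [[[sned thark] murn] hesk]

type clash

[sned thark]: t with ⟨e, e⟩ — neither is a function whose domain matches the other; composition fails here.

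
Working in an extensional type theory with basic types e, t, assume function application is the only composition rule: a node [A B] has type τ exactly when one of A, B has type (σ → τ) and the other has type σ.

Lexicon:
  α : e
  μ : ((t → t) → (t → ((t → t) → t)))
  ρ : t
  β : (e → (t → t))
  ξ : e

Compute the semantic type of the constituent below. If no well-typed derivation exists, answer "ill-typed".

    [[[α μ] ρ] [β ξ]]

ill-typed

At [α μ]: neither e nor ((t → t) → (t → ((t → t) → t))) can take the other as argument; the node is ill-typed.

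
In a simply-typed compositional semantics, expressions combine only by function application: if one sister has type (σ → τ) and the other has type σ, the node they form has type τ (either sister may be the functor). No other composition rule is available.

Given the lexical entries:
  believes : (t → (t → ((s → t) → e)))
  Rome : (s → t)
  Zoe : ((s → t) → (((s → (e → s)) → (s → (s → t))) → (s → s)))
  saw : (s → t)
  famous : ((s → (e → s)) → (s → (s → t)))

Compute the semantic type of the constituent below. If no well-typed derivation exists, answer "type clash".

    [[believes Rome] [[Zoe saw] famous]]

At [believes Rome]: neither (t → (t → ((s → t) → e))) nor (s → t) can take the other as argument; the node is ill-typed.

type clash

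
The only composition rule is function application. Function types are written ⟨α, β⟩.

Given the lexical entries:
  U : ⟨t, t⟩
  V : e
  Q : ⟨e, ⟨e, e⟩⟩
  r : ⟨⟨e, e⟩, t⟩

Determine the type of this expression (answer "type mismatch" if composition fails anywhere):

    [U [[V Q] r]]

t

[V Q]: ⟨e, ⟨e, e⟩⟩ applied to e yields ⟨e, e⟩.
[[V Q] r]: ⟨⟨e, e⟩, t⟩ applied to ⟨e, e⟩ yields t.
[U [[V Q] r]]: ⟨t, t⟩ applied to t yields t.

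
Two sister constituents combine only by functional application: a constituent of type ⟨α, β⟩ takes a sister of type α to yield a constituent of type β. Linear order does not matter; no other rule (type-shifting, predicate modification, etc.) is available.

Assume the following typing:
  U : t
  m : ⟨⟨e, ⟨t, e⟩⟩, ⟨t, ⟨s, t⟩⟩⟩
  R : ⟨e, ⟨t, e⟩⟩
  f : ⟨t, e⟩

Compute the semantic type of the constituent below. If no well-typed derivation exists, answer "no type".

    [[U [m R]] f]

no type

[m R] — m of type ⟨⟨e, ⟨t, e⟩⟩, ⟨t, ⟨s, t⟩⟩⟩ combines with R of type ⟨e, ⟨t, e⟩⟩: type ⟨t, ⟨s, t⟩⟩.
[U [m R]] — [m R] of type ⟨t, ⟨s, t⟩⟩ combines with U of type t: type ⟨s, t⟩.
At [[U [m R]] f]: neither ⟨s, t⟩ nor ⟨t, e⟩ can take the other as argument; the node is ill-typed.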